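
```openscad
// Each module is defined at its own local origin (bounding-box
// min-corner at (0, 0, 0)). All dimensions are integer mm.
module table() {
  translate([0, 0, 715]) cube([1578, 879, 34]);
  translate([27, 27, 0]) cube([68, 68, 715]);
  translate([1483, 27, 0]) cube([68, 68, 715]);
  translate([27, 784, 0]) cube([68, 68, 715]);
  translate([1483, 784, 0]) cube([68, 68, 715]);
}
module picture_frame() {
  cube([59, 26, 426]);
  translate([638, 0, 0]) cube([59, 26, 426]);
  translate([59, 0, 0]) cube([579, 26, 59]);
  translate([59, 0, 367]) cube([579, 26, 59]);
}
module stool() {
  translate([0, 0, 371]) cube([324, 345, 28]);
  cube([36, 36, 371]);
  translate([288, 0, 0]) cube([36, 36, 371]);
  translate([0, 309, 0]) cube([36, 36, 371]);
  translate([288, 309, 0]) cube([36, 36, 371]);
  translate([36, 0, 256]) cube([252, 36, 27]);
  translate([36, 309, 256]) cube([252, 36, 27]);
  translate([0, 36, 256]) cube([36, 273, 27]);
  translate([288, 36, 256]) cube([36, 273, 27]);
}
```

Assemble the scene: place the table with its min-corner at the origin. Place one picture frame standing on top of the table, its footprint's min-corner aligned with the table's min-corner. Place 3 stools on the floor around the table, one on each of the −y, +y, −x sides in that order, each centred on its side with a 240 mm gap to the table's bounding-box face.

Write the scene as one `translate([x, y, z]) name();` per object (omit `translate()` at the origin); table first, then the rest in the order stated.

table();
translate([0, 0, 749]) picture_frame();
translate([627, -585, 0]) stool();
translate([627, 1119, 0]) stool();
translate([-564, 267, 0]) stool();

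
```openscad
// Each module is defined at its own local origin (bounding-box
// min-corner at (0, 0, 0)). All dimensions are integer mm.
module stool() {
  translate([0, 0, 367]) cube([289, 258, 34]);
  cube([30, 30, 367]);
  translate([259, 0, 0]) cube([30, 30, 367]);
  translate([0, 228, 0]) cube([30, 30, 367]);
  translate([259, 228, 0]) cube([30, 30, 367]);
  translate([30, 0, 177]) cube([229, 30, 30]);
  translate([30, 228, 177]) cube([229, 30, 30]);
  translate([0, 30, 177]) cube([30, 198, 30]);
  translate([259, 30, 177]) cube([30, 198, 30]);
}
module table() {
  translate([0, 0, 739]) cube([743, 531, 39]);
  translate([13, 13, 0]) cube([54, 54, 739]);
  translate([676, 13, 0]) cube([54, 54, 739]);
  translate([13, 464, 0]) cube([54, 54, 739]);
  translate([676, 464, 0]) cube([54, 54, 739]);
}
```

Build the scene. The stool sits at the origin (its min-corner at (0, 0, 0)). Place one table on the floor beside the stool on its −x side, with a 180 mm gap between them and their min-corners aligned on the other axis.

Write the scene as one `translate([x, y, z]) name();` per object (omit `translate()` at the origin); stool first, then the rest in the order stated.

stool();
translate([-923, 0, 0]) table();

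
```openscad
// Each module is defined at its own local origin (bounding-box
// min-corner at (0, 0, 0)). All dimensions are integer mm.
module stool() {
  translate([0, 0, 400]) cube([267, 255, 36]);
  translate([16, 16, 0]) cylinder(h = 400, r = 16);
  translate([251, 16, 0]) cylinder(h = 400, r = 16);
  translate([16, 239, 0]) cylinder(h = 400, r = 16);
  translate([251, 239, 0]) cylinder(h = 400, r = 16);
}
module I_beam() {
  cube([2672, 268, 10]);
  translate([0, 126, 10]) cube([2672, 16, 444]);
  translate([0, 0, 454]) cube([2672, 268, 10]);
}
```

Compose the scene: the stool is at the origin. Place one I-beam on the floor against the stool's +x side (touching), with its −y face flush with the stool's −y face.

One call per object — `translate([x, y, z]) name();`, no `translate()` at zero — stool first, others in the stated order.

stool();
translate([267, 0, 0]) I_beam();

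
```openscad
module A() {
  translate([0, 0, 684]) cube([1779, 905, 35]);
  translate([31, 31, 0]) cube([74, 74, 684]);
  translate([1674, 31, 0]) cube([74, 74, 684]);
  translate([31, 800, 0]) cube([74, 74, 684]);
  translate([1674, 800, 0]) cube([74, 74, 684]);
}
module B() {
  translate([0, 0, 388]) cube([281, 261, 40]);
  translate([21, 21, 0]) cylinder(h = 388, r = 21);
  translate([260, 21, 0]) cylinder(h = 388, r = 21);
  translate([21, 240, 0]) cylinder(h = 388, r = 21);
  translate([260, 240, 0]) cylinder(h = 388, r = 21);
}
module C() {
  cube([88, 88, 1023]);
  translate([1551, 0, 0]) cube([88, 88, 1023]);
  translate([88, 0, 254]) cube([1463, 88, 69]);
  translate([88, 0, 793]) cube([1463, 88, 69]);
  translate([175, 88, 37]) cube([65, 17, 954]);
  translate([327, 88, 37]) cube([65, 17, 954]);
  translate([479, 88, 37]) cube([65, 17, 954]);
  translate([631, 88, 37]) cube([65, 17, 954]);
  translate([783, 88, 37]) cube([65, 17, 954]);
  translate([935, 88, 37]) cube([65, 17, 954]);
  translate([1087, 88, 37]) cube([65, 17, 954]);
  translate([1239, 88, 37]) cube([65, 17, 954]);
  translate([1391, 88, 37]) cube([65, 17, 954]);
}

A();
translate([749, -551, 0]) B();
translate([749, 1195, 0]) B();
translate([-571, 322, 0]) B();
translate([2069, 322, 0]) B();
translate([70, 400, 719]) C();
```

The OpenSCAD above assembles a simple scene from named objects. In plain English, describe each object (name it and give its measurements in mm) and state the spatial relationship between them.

A is a table with a 1779×905 mm rectangular top, 35 mm thick, top surface at z = 719 mm, supported by four 74×74 mm square legs, each inset 31 mm from the nearest pair of top edges, running from the floor.

B is a simple wooden stool: a rectangular seat 281 mm (x) by 261 mm (y), 40 mm thick, top face at z = 428 mm, on four round legs, each 42 mm in diameter. The legs rest on z = 0, each leg's axis is inset half a diameter from the nearest pair of seat edges (so the leg's bounding box is flush with the corner).

C is a fence section. Two 88×88 mm posts, 1023 mm tall, stand on the floor with a clear span of 1463 mm between their inner faces. Two horizontal rails of 88×69 mm section span the gap between the posts with their undersides at z = 254 mm and z = 793 mm, flush with the posts' −y face. 9 pickets, each 65 mm wide, 17 mm thick and 954 mm tall, are fixed to the +y face of the rails with their bottoms at z = 37 mm, evenly spaced across the span with equal gaps (rounded down to the nearest mm) at the −x end and between each pair — any rounding remainder accumulates at the +x end.

Four stools sit around the table at the −y, +y, −x, +x sides. The fence section is on top of the table, centred.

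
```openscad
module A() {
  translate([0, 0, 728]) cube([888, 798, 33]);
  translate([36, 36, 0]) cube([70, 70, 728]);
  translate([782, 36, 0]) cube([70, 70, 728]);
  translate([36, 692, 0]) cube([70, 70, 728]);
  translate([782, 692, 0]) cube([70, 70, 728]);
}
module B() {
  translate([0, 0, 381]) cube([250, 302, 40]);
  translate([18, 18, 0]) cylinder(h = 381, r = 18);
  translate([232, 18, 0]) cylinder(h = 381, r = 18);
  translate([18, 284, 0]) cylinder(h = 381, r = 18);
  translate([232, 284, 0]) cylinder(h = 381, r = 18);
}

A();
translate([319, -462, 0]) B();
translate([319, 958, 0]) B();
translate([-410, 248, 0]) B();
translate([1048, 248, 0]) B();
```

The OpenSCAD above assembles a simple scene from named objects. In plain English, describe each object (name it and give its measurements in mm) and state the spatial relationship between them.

A is a table: top 888 mm (x) × 798 mm (y), 33 mm thick, upper face at z = 761 mm, on four 70×70 mm square legs, each inset 36 mm from the nearest pair of top edges, running from z = 0 to the bottom of the top.

B is a four-legged stool. The seat is 250×302 mm, 40 mm thick, top at z = 421 mm. It stands on four round legs, each 36 mm in diameter, from z = 0 to the seat underside, each leg's axis is inset half a diameter from the nearest pair of seat edges (so the leg's bounding box is flush with the corner).

Four stools sit around the table at the −y, +y, −x, +x sides.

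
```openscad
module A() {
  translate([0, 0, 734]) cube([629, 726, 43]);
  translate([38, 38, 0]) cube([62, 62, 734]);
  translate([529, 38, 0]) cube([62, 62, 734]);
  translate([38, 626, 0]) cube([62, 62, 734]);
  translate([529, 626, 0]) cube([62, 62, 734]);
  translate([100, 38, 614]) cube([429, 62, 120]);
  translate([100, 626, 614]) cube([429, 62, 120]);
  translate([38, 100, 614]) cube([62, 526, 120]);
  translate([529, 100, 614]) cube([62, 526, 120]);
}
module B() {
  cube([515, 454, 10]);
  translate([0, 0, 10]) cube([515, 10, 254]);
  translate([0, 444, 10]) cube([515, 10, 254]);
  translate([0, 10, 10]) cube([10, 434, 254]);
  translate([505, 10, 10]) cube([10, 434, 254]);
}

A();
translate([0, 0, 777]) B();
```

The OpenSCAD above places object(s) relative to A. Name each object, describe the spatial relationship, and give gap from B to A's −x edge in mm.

The open box's min-x is at 0; the table's min-x is 0; gap = 0 mm.

A is a table. B is an open box. The open box is on top of the table. The gap from the open box to the table's −x edge is 0 mm.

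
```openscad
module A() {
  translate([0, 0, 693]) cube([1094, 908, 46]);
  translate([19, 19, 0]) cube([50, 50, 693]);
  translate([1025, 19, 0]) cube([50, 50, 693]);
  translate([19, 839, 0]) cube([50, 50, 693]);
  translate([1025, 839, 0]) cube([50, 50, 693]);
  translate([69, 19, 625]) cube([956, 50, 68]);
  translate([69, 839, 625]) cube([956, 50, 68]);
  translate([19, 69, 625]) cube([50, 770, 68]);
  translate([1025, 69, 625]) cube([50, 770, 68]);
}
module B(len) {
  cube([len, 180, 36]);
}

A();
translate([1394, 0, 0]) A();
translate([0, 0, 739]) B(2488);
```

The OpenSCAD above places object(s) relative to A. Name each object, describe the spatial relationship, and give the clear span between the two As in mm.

Second table starts at x = 1394; first ends at x = 1094; clear span = 1394 − 1094 = 300 mm.

A is a table. B is a beam. A beam spans the tops of two tables. The clear span between the two tables is 300 mm.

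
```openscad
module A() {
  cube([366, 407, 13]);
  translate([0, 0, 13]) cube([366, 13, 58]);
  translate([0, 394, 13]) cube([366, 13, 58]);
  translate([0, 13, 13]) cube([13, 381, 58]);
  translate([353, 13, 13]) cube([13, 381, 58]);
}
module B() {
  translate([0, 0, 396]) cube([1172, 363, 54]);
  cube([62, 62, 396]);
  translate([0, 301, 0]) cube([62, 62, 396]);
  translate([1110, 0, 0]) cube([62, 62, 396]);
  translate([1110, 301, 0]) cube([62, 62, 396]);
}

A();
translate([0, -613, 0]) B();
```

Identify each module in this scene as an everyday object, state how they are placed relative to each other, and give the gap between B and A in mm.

A is an open box. B is a bench. The bench is on the floor beside the open box on its −y side. The gap between the bench and the open box is 250 mm.

The bench's nearest face is 250 mm from the open box's −y face.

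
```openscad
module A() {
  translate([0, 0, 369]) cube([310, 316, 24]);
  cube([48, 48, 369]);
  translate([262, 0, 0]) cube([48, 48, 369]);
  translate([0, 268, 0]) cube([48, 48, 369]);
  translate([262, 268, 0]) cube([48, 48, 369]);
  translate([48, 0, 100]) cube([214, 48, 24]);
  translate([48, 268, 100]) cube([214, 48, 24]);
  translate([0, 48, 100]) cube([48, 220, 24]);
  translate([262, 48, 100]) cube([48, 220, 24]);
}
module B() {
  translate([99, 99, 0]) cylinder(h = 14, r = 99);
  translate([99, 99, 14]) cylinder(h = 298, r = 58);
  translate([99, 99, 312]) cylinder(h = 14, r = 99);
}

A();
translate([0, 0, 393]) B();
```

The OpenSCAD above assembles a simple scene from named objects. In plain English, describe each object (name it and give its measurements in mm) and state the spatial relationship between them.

A is a four-legged stool. The seat is 310×316 mm, 24 mm thick, top at z = 393 mm. It stands on four square legs, each 48×48 mm in cross-section, from z = 0 to the seat underside, each flush with a corner of the seat. Four stretchers, 48 mm wide and 24 mm tall, connect adjacent legs with their undersides at z = 100 mm, each running between the inner faces of the legs it joins and aligned with the legs' outer faces on the other axis.

B is a spool: two coaxial disc flanges of radius 99 mm and thickness 14 mm, joined by a core cylinder of radius 58 mm and height 298 mm. The lower flange rests on z = 0 and the three cylinders share a vertical axis.

The spool is on top of the stool.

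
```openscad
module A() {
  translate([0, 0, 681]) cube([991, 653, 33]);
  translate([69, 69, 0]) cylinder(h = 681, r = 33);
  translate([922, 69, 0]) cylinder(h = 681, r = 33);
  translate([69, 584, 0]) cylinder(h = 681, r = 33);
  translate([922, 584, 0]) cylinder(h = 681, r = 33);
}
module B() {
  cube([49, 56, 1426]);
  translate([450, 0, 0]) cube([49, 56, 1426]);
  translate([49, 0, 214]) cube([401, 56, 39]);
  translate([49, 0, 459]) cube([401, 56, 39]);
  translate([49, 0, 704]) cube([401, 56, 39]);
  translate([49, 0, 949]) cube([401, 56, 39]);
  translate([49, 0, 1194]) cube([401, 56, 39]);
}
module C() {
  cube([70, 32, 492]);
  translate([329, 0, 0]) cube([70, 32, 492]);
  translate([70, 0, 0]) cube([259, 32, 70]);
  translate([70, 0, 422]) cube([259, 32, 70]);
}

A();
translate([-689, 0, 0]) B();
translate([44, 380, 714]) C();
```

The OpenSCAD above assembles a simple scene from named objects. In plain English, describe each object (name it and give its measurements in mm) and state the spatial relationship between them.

A is a rectangular dining table. The top is 991×653×33 mm with its upper surface at z = 714 mm. It stands on four round legs of 66 mm diameter, each leg's bounding box inset 36 mm from the nearest pair of top edges, running from the floor to the underside of the top.

B is a straight ladder. Two 49×56 mm vertical rails, 1426 mm tall, stand 499 mm apart (outside-to-outside) with their front faces coplanar on the −y side. 5 rungs, each 56 mm deep and 39 mm tall, span between the inner faces of the rails, front faces flush with the rails. The lowest rung's underside is at z = 214 mm and rungs are spaced 245 mm apart (underside to underside).

C is a picture frame with a 259×352 mm rectangular opening (x by z) and a uniform 70 mm border on every side. Frame depth is 32 mm along y. It is built from two vertical stiles running the full outside height and two horizontal rails spanning the gap between the stiles.

The ladder is on the floor beside the table on its −x side. The picture frame is on top of the table.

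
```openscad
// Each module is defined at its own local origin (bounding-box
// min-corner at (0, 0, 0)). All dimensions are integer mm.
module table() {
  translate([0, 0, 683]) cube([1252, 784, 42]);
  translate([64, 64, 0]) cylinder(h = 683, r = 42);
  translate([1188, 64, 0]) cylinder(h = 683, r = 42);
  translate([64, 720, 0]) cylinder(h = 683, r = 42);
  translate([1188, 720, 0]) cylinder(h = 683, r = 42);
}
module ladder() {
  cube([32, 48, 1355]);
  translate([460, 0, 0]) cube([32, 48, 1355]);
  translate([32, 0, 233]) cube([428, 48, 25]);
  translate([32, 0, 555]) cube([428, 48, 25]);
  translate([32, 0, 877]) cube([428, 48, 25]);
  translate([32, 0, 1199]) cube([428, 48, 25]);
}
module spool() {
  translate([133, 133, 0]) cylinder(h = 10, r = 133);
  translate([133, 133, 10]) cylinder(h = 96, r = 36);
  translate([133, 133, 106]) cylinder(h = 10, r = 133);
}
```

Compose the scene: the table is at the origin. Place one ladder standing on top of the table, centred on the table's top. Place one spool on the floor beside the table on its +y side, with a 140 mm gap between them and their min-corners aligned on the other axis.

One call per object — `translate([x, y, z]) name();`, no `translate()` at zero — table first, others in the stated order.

table();
translate([380, 368, 725]) ladder();
translate([0, 924, 0]) spool();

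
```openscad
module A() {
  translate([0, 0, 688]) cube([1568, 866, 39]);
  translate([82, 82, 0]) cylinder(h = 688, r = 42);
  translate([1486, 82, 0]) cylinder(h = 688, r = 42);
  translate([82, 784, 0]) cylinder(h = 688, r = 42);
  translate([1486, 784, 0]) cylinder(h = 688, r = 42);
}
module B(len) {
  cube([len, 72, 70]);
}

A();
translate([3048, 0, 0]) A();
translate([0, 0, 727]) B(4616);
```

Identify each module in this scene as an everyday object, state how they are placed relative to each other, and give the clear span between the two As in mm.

A is a table. B is a beam. A beam spans the tops of two tables. The clear span between the two tables is 1480 mm.

Second table starts at x = 3048; first ends at x = 1568; clear span = 3048 − 1568 = 1480 mm.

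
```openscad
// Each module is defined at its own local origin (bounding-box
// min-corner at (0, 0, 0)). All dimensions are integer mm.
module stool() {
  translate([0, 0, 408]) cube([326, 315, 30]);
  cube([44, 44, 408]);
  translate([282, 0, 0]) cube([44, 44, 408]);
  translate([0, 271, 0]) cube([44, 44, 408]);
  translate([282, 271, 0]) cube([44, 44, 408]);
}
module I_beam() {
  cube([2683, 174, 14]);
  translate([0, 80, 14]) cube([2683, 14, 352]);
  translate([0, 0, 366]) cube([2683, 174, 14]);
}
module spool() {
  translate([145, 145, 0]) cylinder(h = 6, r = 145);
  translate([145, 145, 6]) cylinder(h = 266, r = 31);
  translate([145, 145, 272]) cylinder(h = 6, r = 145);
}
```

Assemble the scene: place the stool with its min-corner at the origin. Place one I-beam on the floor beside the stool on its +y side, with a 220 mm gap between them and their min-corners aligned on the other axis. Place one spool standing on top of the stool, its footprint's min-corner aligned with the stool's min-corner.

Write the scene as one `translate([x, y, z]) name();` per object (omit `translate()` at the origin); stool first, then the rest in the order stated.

stool();
translate([0, 535, 0]) I_beam();
translate([0, 0, 438]) spool();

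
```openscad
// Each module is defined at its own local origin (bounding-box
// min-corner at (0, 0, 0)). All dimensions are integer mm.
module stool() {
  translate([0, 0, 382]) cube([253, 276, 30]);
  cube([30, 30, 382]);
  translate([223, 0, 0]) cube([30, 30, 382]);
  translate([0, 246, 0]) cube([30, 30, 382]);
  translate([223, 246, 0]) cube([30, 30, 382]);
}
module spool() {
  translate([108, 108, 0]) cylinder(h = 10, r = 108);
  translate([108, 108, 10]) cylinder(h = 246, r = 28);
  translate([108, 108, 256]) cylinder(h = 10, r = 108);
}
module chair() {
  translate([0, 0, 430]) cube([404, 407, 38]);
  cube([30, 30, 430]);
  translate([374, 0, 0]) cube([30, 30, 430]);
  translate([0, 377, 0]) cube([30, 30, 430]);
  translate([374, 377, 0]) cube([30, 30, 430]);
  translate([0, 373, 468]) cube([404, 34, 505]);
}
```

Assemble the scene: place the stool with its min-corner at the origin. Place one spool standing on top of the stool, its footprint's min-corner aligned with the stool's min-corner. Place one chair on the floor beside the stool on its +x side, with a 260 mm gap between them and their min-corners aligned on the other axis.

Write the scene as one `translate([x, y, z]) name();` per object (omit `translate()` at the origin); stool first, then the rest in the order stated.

stool();
translate([0, 0, 412]) spool();
translate([513, 0, 0]) chair();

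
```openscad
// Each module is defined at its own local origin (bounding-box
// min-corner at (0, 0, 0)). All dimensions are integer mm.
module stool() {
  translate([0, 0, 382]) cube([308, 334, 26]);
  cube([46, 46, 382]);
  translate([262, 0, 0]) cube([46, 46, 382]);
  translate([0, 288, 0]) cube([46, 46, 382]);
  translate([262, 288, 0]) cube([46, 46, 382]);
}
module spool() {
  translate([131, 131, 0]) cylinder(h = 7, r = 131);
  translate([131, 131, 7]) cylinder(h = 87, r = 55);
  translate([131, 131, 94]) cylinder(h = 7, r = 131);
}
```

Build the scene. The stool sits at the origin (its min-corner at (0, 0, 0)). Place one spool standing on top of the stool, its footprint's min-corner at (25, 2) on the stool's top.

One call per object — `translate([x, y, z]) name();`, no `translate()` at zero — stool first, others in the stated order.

stool();
translate([25, 2, 408]) spool();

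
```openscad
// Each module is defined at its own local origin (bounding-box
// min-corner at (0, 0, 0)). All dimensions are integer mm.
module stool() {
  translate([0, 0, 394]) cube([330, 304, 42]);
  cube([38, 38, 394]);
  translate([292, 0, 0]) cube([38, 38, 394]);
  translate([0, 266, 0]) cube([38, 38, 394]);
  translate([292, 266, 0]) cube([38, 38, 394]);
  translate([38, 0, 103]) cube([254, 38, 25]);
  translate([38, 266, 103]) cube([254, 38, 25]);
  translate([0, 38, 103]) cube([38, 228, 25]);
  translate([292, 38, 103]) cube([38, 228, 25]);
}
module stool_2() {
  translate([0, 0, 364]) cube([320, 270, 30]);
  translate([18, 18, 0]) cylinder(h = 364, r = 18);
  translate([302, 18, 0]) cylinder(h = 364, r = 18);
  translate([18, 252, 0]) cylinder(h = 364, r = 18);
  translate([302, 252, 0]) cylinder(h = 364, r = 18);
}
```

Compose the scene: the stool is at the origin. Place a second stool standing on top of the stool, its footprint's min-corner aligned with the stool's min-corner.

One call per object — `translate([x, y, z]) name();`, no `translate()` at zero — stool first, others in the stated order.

stool();
translate([0, 0, 436]) stool_2();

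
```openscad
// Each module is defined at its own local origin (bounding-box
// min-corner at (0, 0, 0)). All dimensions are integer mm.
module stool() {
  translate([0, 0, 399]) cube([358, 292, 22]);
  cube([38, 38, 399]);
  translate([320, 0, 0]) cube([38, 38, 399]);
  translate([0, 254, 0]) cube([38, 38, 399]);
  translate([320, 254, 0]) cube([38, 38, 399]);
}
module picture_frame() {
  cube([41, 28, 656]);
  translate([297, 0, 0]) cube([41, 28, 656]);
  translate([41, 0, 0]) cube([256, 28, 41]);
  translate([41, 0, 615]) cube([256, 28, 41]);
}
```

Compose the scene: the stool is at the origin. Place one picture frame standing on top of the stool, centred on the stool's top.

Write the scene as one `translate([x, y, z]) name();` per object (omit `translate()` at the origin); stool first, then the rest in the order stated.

stool();
translate([10, 132, 421]) picture_frame();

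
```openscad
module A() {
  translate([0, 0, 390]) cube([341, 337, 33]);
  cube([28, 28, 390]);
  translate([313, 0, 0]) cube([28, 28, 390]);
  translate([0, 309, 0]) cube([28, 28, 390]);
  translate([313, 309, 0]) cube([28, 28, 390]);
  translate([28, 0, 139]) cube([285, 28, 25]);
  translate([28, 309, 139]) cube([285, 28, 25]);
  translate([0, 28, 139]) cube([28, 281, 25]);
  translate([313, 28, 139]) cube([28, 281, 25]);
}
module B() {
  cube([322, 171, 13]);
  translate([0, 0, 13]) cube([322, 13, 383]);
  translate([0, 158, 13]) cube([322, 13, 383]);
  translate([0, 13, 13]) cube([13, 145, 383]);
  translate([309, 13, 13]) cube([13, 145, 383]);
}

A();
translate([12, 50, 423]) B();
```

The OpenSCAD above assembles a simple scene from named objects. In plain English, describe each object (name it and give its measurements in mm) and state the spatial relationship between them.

A is a simple wooden stool: a rectangular seat 341 mm (x) by 337 mm (y), 33 mm thick, top face at z = 423 mm, on four square legs, each 28×28 mm in cross-section. The legs rest on z = 0, each flush with a corner of the seat. Four stretchers, 28 mm wide and 25 mm tall, connect adjacent legs with their undersides at z = 139 mm, each running between the inner faces of the legs it joins and aligned with the legs' outer faces on the other axis.

B is an open storage box with external size 322×171×396 mm and wall thickness 13 mm (the base is also 13 mm thick). The base covers the whole footprint; the four walls stand on the base, with the y-facing walls full-width and the x-facing walls fitting between their inner faces.

The open box is on top of the stool.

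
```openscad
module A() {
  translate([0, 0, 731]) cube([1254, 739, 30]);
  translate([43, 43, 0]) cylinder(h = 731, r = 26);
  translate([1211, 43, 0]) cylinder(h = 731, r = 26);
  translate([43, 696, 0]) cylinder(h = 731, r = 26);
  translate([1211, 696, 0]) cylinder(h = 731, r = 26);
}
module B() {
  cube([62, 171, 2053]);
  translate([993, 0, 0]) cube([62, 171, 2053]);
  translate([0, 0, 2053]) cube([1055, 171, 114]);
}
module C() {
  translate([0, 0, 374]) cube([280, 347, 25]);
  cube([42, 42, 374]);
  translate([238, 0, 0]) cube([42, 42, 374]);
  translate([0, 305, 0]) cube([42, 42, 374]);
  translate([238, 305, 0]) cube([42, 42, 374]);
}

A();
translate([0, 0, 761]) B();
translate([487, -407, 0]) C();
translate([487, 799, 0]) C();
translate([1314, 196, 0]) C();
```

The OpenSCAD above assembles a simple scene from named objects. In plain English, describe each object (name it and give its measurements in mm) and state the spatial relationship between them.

A is a table with a 1254×739 mm rectangular top, 30 mm thick, top surface at z = 761 mm, supported by four round legs of 52 mm diameter, each leg's bounding box inset 17 mm from the nearest pair of top edges, running from the floor.

B is a door frame. The clear opening is 931 mm wide and 2053 mm high. Two 62 mm wide jambs, 171 mm deep, stand either side of the opening from the floor to the top of the opening. A 114 mm thick head sits across the top of both jambs, spanning the full outside width of the frame.

C is a four-legged stool. The seat is a 280×347×25 mm slab whose top surface is at z = 399 mm; four square legs, each 42×42 mm in cross-section, run from the floor (z = 0) to the underside of the seat, each flush with a corner of the seat.

The door frame is on top of the table. Three stools sit around the table at the −y, +y, +x sides.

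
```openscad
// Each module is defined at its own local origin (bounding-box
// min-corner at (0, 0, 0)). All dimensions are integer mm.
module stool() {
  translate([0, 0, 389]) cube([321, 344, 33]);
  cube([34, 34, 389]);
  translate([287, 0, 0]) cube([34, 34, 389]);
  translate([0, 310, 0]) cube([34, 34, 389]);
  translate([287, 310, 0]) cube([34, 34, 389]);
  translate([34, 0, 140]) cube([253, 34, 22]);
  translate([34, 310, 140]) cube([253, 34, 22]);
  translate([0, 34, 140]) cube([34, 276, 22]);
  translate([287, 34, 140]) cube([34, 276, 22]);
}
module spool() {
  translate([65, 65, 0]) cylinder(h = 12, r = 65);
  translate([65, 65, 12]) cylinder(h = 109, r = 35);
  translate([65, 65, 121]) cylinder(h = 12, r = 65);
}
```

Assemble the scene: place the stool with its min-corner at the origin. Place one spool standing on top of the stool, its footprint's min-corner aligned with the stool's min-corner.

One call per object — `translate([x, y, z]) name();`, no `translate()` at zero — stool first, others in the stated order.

stool();
translate([0, 0, 422]) spool();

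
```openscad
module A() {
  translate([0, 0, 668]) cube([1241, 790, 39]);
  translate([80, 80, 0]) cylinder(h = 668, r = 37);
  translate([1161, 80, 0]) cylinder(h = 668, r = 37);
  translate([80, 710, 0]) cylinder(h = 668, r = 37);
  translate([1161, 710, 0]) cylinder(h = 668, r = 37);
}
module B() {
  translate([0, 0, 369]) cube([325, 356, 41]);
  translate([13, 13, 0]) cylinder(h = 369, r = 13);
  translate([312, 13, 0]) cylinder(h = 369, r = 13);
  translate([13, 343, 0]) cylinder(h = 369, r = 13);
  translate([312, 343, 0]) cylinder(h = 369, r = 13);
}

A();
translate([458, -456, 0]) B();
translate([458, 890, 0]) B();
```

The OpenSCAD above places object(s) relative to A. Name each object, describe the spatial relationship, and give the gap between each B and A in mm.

Each stool's nearest face is 100 mm from the table's bounding box.

A is a table. B is a stool. Two stools sit around the table at the −y, +y sides. The gap between each stool and the table is 100 mm.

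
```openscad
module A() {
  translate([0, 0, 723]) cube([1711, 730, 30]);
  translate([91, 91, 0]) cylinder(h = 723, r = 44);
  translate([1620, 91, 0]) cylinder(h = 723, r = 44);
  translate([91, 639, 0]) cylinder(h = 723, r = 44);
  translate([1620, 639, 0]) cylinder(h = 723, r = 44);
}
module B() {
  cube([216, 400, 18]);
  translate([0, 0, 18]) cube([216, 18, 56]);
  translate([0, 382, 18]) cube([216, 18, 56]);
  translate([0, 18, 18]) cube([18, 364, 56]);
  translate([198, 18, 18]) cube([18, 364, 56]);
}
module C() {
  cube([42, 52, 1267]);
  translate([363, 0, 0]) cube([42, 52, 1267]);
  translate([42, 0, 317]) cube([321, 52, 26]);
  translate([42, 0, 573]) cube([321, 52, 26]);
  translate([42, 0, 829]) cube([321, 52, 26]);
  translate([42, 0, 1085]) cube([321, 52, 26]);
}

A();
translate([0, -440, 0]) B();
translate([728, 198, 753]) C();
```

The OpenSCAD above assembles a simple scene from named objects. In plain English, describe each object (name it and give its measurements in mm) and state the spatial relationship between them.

A is a table: top 1711 mm (x) × 730 mm (y), 30 mm thick, upper face at z = 753 mm, on four round legs of 88 mm diameter, each leg's bounding box inset 47 mm from the nearest pair of top edges, running from z = 0 to the bottom of the top.

B is an open storage box with external size 216×400×74 mm and wall thickness 18 mm (the base is also 18 mm thick). The base covers the whole footprint; the four walls stand on the base, with the y-facing walls full-width and the x-facing walls fitting between their inner faces.

C is a straight ladder. Two 42×52 mm vertical rails, 1267 mm tall, stand 405 mm apart (outside-to-outside) with their front faces coplanar on the −y side. 4 rungs, each 52 mm deep and 26 mm tall, span between the inner faces of the rails, front faces flush with the rails. The lowest rung's underside is at z = 317 mm and rungs are spaced 256 mm apart (underside to underside).

The open box is on the floor beside the table on its −y side. The ladder is on top of the table.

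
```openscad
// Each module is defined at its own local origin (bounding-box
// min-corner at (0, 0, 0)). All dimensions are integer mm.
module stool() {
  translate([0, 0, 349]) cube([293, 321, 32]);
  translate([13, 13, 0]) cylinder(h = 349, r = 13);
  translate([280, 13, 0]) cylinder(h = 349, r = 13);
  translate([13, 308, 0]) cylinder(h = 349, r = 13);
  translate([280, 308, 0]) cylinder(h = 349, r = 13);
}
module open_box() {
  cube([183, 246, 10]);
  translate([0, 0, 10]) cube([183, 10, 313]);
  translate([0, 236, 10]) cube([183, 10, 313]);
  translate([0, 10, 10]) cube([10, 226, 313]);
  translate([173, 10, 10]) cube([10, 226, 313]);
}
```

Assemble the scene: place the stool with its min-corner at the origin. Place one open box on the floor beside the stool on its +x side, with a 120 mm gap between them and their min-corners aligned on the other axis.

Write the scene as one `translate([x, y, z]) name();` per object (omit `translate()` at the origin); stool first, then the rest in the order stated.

stool();
translate([413, 0, 0]) open_box();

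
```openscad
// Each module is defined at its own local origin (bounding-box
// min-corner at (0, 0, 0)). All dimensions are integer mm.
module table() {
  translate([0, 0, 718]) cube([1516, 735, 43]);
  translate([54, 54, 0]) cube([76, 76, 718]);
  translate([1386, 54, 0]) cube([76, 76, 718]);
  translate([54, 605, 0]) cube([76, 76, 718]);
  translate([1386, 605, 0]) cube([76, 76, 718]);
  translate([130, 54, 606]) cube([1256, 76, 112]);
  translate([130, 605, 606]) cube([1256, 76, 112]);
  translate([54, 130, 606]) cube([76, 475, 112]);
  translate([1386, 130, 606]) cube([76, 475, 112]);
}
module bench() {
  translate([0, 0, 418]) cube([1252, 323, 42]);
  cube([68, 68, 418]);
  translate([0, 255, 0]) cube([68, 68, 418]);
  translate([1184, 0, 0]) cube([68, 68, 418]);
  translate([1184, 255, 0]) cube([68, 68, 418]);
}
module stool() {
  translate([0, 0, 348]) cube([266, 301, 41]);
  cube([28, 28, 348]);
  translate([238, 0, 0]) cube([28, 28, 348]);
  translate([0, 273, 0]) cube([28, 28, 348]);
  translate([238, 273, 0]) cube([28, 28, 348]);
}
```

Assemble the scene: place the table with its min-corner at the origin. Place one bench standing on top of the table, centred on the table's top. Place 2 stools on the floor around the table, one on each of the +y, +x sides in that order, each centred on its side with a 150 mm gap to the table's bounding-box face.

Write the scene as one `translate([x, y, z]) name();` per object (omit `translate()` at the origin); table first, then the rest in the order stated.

table();
translate([132, 206, 761]) bench();
translate([625, 885, 0]) stool();
translate([1666, 217, 0]) stool();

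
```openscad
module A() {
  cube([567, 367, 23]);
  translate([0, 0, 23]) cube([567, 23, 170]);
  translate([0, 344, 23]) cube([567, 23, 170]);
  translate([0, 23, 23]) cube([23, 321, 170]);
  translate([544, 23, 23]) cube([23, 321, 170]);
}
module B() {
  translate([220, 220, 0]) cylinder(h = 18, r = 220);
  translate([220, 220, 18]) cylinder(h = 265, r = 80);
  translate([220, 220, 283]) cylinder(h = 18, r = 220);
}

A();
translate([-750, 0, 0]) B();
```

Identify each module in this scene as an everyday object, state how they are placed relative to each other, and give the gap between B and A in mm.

A is an open box. B is a spool. The spool is on the floor beside the open box on its −x side. The gap between the spool and the open box is 310 mm.

The spool's nearest face is 310 mm from the open box's −x face.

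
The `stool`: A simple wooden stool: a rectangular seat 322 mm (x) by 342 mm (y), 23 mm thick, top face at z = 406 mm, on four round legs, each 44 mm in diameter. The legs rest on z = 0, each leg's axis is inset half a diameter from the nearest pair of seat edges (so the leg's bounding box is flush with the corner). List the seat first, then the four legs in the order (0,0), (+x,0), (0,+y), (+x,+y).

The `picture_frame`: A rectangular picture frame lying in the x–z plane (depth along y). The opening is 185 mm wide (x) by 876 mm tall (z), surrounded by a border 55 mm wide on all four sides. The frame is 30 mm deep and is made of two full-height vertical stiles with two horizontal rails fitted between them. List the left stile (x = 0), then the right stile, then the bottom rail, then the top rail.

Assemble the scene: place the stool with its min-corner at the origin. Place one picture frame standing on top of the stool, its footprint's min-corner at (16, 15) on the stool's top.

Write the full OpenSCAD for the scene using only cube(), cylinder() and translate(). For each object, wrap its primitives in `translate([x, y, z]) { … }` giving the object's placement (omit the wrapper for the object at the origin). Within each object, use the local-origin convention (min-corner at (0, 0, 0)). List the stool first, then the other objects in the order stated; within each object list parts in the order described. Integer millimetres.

translate([0, 0, 383]) cube([322, 342, 23]);
translate([22, 22, 0]) cylinder(h = 383, r = 22);
translate([300, 22, 0]) cylinder(h = 383, r = 22);
translate([22, 320, 0]) cylinder(h = 383, r = 22);
translate([300, 320, 0]) cylinder(h = 383, r = 22);
translate([16, 15, 406]) {
  cube([55, 30, 986]);
  translate([240, 0, 0]) cube([55, 30, 986]);
  translate([55, 0, 0]) cube([185, 30, 55]);
  translate([55, 0, 931]) cube([185, 30, 55]);
}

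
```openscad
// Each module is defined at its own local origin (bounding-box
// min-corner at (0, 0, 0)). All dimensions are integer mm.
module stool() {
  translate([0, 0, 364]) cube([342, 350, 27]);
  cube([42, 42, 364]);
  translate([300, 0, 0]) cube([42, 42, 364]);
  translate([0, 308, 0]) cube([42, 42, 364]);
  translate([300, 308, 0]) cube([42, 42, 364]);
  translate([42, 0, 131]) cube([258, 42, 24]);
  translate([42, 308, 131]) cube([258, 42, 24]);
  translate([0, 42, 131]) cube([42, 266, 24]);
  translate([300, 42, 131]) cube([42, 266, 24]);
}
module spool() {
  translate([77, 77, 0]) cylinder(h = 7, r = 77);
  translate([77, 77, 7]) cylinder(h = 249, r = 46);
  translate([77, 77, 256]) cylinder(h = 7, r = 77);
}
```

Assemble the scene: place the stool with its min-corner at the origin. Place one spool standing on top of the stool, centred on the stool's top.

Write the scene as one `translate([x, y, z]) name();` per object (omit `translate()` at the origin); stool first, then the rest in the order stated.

stool();
translate([94, 98, 391]) spool();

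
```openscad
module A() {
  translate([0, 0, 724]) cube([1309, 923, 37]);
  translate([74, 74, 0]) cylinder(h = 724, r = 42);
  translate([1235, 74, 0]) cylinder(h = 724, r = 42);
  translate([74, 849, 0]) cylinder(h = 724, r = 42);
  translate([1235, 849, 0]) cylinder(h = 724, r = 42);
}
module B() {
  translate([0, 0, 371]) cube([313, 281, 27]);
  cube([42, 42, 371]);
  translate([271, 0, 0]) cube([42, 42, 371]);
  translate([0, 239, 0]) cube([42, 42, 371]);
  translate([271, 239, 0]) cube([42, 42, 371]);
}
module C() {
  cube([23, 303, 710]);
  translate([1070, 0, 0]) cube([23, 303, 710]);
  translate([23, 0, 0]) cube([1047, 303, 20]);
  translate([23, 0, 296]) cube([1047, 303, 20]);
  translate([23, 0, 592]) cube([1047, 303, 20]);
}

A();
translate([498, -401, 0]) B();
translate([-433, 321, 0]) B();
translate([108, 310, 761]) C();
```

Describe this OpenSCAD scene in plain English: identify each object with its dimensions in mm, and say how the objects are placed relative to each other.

A is a rectangular dining table. The top is 1309×923×37 mm with its upper surface at z = 761 mm. It stands on four round legs of 84 mm diameter, each leg's bounding box inset 32 mm from the nearest pair of top edges, running from the floor to the underside of the top.

B is a four-legged stool. The seat is a 313×281×27 mm slab whose top surface is at z = 398 mm; four square legs, each 42×42 mm in cross-section, run from the floor (z = 0) to the underside of the seat, each flush with a corner of the seat.

C is a bookshelf 1093 mm wide overall, 303 mm deep and 710 mm tall. The two sides are 23 mm thick vertical panels. 3 horizontal shelves of 20 mm thickness span between the inner faces of the sides; the lowest shelf sits on the floor and shelves are stacked with a clear vertical gap of 276 mm between each pair.

Two stools sit around the table at the −y, −x sides. The bookshelf is on top of the table, centred.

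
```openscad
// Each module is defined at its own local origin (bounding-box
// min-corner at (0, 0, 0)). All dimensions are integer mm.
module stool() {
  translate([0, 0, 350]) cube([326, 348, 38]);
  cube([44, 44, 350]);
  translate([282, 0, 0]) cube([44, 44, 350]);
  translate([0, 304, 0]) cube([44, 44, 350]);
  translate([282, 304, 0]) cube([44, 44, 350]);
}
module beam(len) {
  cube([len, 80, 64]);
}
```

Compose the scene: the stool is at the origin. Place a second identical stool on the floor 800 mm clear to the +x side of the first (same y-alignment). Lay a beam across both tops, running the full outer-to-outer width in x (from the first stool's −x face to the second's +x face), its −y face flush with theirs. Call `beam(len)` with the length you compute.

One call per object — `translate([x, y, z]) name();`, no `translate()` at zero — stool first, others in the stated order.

stool();
translate([1126, 0, 0]) stool();
translate([0, 0, 388]) beam(1452);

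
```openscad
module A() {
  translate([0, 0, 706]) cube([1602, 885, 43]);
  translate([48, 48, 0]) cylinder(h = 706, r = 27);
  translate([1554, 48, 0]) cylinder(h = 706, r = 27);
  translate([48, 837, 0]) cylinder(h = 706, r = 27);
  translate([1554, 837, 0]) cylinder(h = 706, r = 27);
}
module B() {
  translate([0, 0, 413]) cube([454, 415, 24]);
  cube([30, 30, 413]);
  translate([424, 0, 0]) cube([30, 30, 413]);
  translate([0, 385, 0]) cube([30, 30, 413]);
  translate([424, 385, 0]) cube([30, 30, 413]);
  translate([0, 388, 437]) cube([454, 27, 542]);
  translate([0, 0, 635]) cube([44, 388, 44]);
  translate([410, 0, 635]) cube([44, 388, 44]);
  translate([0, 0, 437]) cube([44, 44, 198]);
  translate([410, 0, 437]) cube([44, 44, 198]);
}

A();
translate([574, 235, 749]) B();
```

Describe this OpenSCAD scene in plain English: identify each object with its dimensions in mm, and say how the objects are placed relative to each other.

A is a rectangular dining table. The top is 1602×885×43 mm with its upper surface at z = 749 mm. It stands on four round legs of 54 mm diameter, each leg's bounding box inset 21 mm from the nearest pair of top edges, running from the floor to the underside of the top.

B is a chair: 454×415 mm seat, 24 mm thick, top at z = 437 mm, on four 30 mm square corner legs flush with the seat edges. A 27 mm thick backrest slab spans the full seat width, extending 542 mm above the seat top, its back face flush with the seat's +y edge. Two armrests of 44×44 mm section run along each side from the seat's front edge to the front of the backrest, top faces 242 mm above the seat top and outer faces flush with the seat's x-edges; a 44×44 mm post under the front of each armrest stands on the seat at the front corner.

The chair is on top of the table, centred.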